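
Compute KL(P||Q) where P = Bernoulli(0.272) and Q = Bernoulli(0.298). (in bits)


KL = p*log2(p/q) + (1-p)*log2((1-p)/(1-q)) = 0.272*log2(0.272/0.298) + 0.728*log2(0.728/0.702) = 0.0024

0.0024 bits


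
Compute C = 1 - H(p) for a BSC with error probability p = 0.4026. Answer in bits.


H(p) = -p*log2(p) - (1-p)*log2(1-p) = -0.4026*log2(0.4026) - 0.5974*log2(0.5974) = 0.528445 + 0.444006 = 0.9725. C = 1 - H(p) = 1 - 0.9725 = 0.0275

0.0275 bits


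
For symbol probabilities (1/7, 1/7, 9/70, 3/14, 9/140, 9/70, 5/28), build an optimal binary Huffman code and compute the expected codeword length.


Huffman construction (repeatedly merge the two least-probable nodes; each merge adds 1 bit to every symbol beneath it): 9/140 + 9/70 = 27/140; 9/70 + 1/7 = 19/70; 1/7 + 5/28 = 9/28; 27/140 + 3/14 = 57/140; 19/70 + 9/28 = 83/140; 57/140 + 83/140 = 1. Resulting codeword lengths (in the order the probabilities were given): (3, 3, 3, 2, 3, 3, 3). L_avg = sum(p_i * l_i) = 1/7*3 + 1/7*3 + 9/70*3 + 3/14*2 + 9/140*3 + 9/70*3 + 5/28*3 = 39/14 = 2.7857

2.7857 bits


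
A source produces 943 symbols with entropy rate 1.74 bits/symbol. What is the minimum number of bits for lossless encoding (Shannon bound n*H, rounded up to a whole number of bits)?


Minimum bits >= n * H = 943 * 1.74 = 1640.82, rounded up to a whole number of bits = 1641

1641 bits


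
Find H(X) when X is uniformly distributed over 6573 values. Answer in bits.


H = log2(n) = log2(6573) = 12.6823

12.6823 bits


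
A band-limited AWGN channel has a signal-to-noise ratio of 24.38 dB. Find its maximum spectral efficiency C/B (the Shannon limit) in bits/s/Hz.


SNR_linear = 10^(24.38/10) = 274.1574; C/B = log2(1 + SNR_linear) = log2(1 + 274.1574) = 8.1041

8.1041 bits/s/Hz


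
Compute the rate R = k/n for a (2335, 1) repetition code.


Rate = k/n = 1/2335

1/2335


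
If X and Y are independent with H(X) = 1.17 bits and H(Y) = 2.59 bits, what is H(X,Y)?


For independent variables, H(X,Y) = H(X) + H(Y) = 1.17 + 2.59 = 3.76

3.76 bits


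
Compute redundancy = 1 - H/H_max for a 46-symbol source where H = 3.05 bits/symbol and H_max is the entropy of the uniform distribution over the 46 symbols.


H_max = log2(K) = log2(46) = 5.5236 bits/symbol. Redundancy = 1 - H/H_max = 1 - 3.05/5.5236 = 1 - 0.5522 = 0.4478

0.4478


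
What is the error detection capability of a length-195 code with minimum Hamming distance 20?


Detection capability = d_min - 1 = 20 - 1 = 19

19 errors


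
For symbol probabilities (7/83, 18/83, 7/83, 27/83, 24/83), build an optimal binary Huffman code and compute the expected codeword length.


Huffman construction (repeatedly merge the two least-probable nodes; each merge adds 1 bit to every symbol beneath it): 7/83 + 7/83 = 14/83; 14/83 + 18/83 = 32/83; 24/83 + 27/83 = 51/83; 32/83 + 51/83 = 1. Resulting codeword lengths (in the order the probabilities were given): (3, 2, 3, 2, 2). L_avg = sum(p_i * l_i) = 7/83*3 + 18/83*2 + 7/83*3 + 27/83*2 + 24/83*2 = 180/83 = 2.1687

2.1687 bits


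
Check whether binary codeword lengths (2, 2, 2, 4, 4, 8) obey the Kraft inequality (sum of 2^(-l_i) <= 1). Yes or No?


Kraft sum = sum(2^(-l_i)) = 0.8789, need <= 1. Result: satisfied (a binary prefix-free code with these lengths exists)

Yes


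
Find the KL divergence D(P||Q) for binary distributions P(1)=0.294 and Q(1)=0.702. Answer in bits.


KL = p*log2(p/q) + (1-p)*log2((1-p)/(1-q)) = 0.294*log2(0.294/0.702) + 0.706*log2(0.706/0.298) = 0.5094

0.5094 bits


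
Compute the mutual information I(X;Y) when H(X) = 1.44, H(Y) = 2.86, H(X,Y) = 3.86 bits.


I(X;Y) = H(X) + H(Y) - H(X,Y) = 1.44 + 2.86 - 3.86 = 0.44

0.44 bits


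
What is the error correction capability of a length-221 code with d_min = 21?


Correction capability = floor((d-1)/2) = floor((21-1)/2) = 10

10 errors


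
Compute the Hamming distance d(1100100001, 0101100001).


Count differing positions: ^ . . ^ . . . . . . = 2 differences

2


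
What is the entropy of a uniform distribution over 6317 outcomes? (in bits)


H = log2(n) = log2(6317) = 12.625

12.625 bits


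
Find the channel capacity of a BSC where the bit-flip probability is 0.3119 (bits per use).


H(p) = -p*log2(p) - (1-p)*log2(1-p) = -0.3119*log2(0.3119) - 0.6881*log2(0.6881) = 0.524255 + 0.371099 = 0.8954. C = 1 - H(p) = 1 - 0.8954 = 0.1046

0.1046 bits


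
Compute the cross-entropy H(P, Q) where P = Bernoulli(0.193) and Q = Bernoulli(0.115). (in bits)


H(P,Q) = -p*log2(q) - (1-p)*log2(1-q). -0.193*log2(0.115) = 0.602217; -0.807*log2(0.885) = 0.142234. H(P,Q) = 0.602217 + 0.142234 = 0.7445

0.7445 bits


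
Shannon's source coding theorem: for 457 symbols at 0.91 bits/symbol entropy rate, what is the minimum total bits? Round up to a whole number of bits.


Minimum bits >= n * H = 457 * 0.91 = 415.87, rounded up to a whole number of bits = 416

416 bits


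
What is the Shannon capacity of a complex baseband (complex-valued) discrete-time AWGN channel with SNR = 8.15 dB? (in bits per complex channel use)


SNR_linear = 10^(8.15/10) = 6.5313; C = log2(1 + SNR_linear) = log2(1 + 6.5313) = 2.9129

2.9129 bits/channel use


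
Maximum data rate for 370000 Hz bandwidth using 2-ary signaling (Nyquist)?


Rate = 2 * B * log2(M) = 2 * 370000 * 1.0 = 740000.0

740000.0 bps


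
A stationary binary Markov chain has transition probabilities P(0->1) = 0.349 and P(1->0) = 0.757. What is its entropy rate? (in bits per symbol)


Stationary distribution: pi_0 = p10/(p01+p10) = 0.6844, pi_1 = 0.3156. Entropy rate H' = pi_0*H(p01) + pi_1*H(p10) = 0.6844*0.9332 + 0.3156*0.8 = 0.8911

0.8911 bits/symbol


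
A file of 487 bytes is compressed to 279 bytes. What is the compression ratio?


Ratio = original / compressed = 487 / 279 = 1.7455

1.7455


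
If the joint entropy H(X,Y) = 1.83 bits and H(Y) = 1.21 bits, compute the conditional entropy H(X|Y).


H(X|Y) = H(X,Y) - H(Y) = 1.83 - 1.21 = 0.62

0.62 bits


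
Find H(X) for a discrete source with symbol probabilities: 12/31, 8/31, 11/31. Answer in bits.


H = -sum(p_i * log2(p_i)). Terms: -(12/31)*log2(12/31) = 0.530026; -(8/31)*log2(8/31) = 0.504309; -(11/31)*log2(11/31) = 0.530400. H = 0.530026 + 0.504309 + 0.530400 = 1.5647

1.5647 bits


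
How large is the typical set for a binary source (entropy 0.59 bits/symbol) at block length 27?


log2|A_typical| = nH = 27 * 0.59 = 15.93, so |A_typical| ~ 2^15.93 = 6.243e+04

6.243e+04


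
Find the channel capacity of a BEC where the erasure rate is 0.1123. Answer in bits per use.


C = 1 - epsilon = 1 - 0.1123 = 0.8877

0.8877 bits


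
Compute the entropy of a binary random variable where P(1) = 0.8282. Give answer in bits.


H = -p*log2(p) - (1-p)*log2(1-p). -0.8282*log2(0.8282) = 0.225228; -0.1718*log2(0.1718) = 0.436578. H = 0.225228 + 0.436578 = 0.6618

0.6618 bits


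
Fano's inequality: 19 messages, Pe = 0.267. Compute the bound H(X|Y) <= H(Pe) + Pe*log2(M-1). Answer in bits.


H(Pe) = -Pe*log2(Pe) - (1-Pe)*log2(1-Pe) = -0.267*log2(0.267) - 0.733*log2(0.733) = 0.508659 + 0.328468 = 0.8371. Pe*log2(M-1) = 0.267*log2(18) = 1.113370. Bound = H(Pe) + Pe*log2(M-1) = 0.508659 + 0.328468 + 1.113370 = 1.9505

1.9505 bits


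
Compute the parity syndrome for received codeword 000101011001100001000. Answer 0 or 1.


Syndrome = XOR of all bits = 0 XOR 0 XOR 0 XOR 1 XOR 0 XOR 1 XOR 0 XOR 1 XOR 1 XOR 0 XOR 0 XOR 1 XOR 1 XOR 0 XOR 0 XOR 0 XOR 0 XOR 1 XOR 0 XOR 0 XOR 0 = 1

1


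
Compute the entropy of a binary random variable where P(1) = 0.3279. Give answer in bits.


H = -p*log2(p) - (1-p)*log2(1-p). -0.3279*log2(0.3279) = 0.527484; -0.6721*log2(0.6721) = 0.385283. H = 0.527484 + 0.385283 = 0.9128

0.9128 bits


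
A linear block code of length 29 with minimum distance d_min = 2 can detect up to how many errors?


Detection capability = d_min - 1 = 2 - 1 = 1

1 errors


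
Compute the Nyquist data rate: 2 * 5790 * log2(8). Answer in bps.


Rate = 2 * B * log2(M) = 2 * 5790 * 3.0 = 34740.0

34740.0 bps


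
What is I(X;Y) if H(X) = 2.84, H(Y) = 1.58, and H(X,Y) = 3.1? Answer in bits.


I(X;Y) = H(X) + H(Y) - H(X,Y) = 2.84 + 1.58 - 3.1 = 1.32

1.32 bits


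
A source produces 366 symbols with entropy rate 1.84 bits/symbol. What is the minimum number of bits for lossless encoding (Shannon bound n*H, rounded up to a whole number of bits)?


Minimum bits >= n * H = 366 * 1.84 = 673.44, rounded up to a whole number of bits = 674

674 bits


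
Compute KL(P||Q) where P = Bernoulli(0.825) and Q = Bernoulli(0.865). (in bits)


KL = p*log2(p/q) + (1-p)*log2((1-p)/(1-q)) = 0.825*log2(0.825/0.865) + 0.175*log2(0.175/0.135) = 0.0092

0.0092 bits


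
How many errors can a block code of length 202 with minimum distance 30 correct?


Correction capability = floor((d-1)/2) = floor((30-1)/2) = 14

14 errors


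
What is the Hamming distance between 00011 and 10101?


Count differing positions: ^ . ^ ^ . = 3 differences

3


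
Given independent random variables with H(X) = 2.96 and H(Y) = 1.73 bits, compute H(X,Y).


For independent variables, H(X,Y) = H(X) + H(Y) = 2.96 + 1.73 = 4.69

4.69 bits


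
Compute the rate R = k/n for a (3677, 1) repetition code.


Rate = k/n = 1/3677

1/3677


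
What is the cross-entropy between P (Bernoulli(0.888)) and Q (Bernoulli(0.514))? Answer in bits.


H(P,Q) = -p*log2(q) - (1-p)*log2(1-q). -0.888*log2(0.514) = 0.852622; -0.112*log2(0.486) = 0.116589. H(P,Q) = 0.852622 + 0.116589 = 0.9692

0.9692 bits


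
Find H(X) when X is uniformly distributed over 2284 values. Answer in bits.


H = log2(n) = log2(2284) = 11.1573

11.1573 bits


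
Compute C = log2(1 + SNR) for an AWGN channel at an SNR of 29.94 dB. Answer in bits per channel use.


SNR_linear = 10^(29.94/10) = 986.2795; C = log2(1 + SNR_linear) = log2(1 + 986.2795) = 9.9473

9.9473 bits/channel use


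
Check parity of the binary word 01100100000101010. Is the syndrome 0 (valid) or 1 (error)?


Syndrome = XOR of all bits = 0 XOR 1 XOR 1 XOR 0 XOR 0 XOR 1 XOR 0 XOR 0 XOR 0 XOR 0 XOR 0 XOR 1 XOR 0 XOR 1 XOR 0 XOR 1 XOR 0 = 0

0


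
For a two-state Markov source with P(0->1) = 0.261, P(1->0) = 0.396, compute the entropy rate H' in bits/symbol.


Stationary distribution: pi_0 = p10/(p01+p10) = 0.6027, pi_1 = 0.3973. Entropy rate H' = pi_0*H(p01) + pi_1*H(p10) = 0.6027*0.8283 + 0.3973*0.9686 = 0.884

0.884 bits/symbol


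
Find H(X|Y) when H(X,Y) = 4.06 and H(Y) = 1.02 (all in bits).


H(X|Y) = H(X,Y) - H(Y) = 4.06 - 1.02 = 3.04

3.04 bits


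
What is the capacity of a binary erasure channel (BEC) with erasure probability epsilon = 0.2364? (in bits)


C = 1 - epsilon = 1 - 0.2364 = 0.7636

0.7636 bits


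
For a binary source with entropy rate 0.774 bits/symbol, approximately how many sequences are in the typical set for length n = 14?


log2|A_typical| = nH = 14 * 0.774 = 10.836, so |A_typical| ~ 2^10.836 = 1.828e+03

1.828e+03


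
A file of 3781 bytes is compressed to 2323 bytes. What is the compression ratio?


Ratio = original / compressed = 3781 / 2323 = 1.6276

1.6276


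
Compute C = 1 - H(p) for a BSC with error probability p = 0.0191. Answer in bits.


H(p) = -p*log2(p) - (1-p)*log2(1-p) = -0.0191*log2(0.0191) - 0.9809*log2(0.9809) = 0.109066 + 0.027291 = 0.1364. C = 1 - H(p) = 1 - 0.1364 = 0.8636

0.8636 bits


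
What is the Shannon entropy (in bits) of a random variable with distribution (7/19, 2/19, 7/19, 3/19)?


H = -sum(p_i * log2(p_i)). Terms: -(7/19)*log2(7/19) = 0.530737; -(2/19)*log2(2/19) = 0.341887; -(7/19)*log2(7/19) = 0.530737; -(3/19)*log2(3/19) = 0.420468. H = 0.530737 + 0.341887 + 0.530737 + 0.420468 = 1.8238

1.8238 bits


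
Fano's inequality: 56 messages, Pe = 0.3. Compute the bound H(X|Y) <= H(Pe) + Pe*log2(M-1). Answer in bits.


H(Pe) = -Pe*log2(Pe) - (1-Pe)*log2(1-Pe) = -0.3*log2(0.3) - 0.7*log2(0.7) = 0.521090 + 0.360201 = 0.8813. Pe*log2(M-1) = 0.3*log2(55) = 1.734408. Bound = H(Pe) + Pe*log2(M-1) = 0.521090 + 0.360201 + 1.734408 = 2.6157

2.6157 bits


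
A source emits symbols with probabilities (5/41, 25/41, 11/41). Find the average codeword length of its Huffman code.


Huffman construction (repeatedly merge the two least-probable nodes; each merge adds 1 bit to every symbol beneath it): 5/41 + 11/41 = 16/41; 16/41 + 25/41 = 1. Resulting codeword lengths (in the order the probabilities were given): (2, 1, 2). L_avg = sum(p_i * l_i) = 5/41*2 + 25/41*1 + 11/41*2 = 57/41 = 1.3902

1.3902 bits


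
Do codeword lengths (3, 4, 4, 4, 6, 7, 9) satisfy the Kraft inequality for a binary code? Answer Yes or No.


Kraft sum = sum(2^(-l_i)) = 0.3379, need <= 1. Result: satisfied (a binary prefix-free code with these lengths exists)

Yes


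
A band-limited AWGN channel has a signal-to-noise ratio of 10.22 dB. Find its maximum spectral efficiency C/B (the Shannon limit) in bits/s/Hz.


SNR_linear = 10^(10.22/10) = 10.5196; C/B = log2(1 + SNR_linear) = log2(1 + 10.5196) = 3.526

3.526 bits/s/Hz


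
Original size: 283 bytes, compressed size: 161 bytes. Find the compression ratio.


Ratio = original / compressed = 283 / 161 = 1.7578

1.7578


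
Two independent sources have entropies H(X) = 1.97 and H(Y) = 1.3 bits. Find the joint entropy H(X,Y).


For independent variables, H(X,Y) = H(X) + H(Y) = 1.97 + 1.3 = 3.27

3.27 bits


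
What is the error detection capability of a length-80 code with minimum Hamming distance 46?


Detection capability = d_min - 1 = 46 - 1 = 45

45 errors


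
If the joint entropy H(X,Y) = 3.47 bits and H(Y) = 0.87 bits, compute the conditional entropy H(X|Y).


H(X|Y) = H(X,Y) - H(Y) = 3.47 - 0.87 = 2.6

2.6 bits


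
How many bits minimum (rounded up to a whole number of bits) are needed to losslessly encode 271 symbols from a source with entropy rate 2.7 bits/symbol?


Minimum bits >= n * H = 271 * 2.7 = 731.7, rounded up to a whole number of bits = 732

732 bits


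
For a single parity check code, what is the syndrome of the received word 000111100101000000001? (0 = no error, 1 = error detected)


Syndrome = XOR of all bits = 0 XOR 0 XOR 0 XOR 1 XOR 1 XOR 1 XOR 1 XOR 0 XOR 0 XOR 1 XOR 0 XOR 1 XOR 0 XOR 0 XOR 0 XOR 0 XOR 0 XOR 0 XOR 0 XOR 0 XOR 1 = 1

1


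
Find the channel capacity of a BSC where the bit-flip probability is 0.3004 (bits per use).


H(p) = -p*log2(p) - (1-p)*log2(1-p) = -0.3004*log2(0.3004) - 0.6996*log2(0.6996) = 0.521207 + 0.360572 = 0.8818. C = 1 - H(p) = 1 - 0.8818 = 0.1182

0.1182 bits


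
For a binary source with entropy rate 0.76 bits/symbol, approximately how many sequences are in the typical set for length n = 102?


log2|A_typical| = nH = 102 * 0.76 = 77.52, so |A_typical| ~ 2^77.52 = 2.167e+23

2.167e+23


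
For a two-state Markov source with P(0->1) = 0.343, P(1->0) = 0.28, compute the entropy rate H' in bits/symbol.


Stationary distribution: pi_0 = p10/(p01+p10) = 0.4494, pi_1 = 0.5506. Entropy rate H' = pi_0*H(p01) + pi_1*H(p10) = 0.4494*0.9277 + 0.5506*0.8555 = 0.8879

0.8879 bits/symbol


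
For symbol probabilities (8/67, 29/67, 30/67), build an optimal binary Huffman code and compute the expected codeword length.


Huffman construction (repeatedly merge the two least-probable nodes; each merge adds 1 bit to every symbol beneath it): 8/67 + 29/67 = 37/67; 30/67 + 37/67 = 1. Resulting codeword lengths (in the order the probabilities were given): (2, 2, 1). L_avg = sum(p_i * l_i) = 8/67*2 + 29/67*2 + 30/67*1 = 104/67 = 1.5522

1.5522 bits


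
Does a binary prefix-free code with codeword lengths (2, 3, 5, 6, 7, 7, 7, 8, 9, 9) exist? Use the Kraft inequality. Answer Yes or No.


Kraft sum = sum(2^(-l_i)) = 0.4531, need <= 1. Result: satisfied (a binary prefix-free code with these lengths exists)

Yes


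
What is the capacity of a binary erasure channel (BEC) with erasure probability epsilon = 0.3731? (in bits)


C = 1 - epsilon = 1 - 0.3731 = 0.6269

0.6269 bits


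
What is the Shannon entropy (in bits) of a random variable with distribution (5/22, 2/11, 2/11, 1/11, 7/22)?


H = -sum(p_i * log2(p_i)). Terms: -(5/22)*log2(5/22) = 0.485796; -(2/11)*log2(2/11) = 0.447169; -(2/11)*log2(2/11) = 0.447169; -(1/11)*log2(1/11) = 0.314494; -(7/22)*log2(7/22) = 0.525661. H = 0.485796 + 0.447169 + 0.447169 + 0.314494 + 0.525661 = 2.2203

2.2203 bits


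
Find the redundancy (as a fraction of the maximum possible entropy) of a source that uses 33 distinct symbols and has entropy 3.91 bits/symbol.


H_max = log2(K) = log2(33) = 5.0444 bits/symbol. Redundancy = 1 - H/H_max = 1 - 3.91/5.0444 = 1 - 0.7751 = 0.2249

0.2249


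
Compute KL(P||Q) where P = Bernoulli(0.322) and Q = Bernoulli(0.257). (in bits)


KL = p*log2(p/q) + (1-p)*log2((1-p)/(1-q)) = 0.322*log2(0.322/0.257) + 0.678*log2(0.678/0.743) = 0.0152

0.0152 bits


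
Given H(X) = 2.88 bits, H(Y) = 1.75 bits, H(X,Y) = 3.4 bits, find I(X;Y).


I(X;Y) = H(X) + H(Y) - H(X,Y) = 2.88 + 1.75 - 3.4 = 1.23

1.23 bits


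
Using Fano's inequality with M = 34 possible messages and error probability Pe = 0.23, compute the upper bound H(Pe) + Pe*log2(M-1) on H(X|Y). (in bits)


H(Pe) = -Pe*log2(Pe) - (1-Pe)*log2(1-Pe) = -0.23*log2(0.23) - 0.77*log2(0.77) = 0.487668 + 0.290344 = 0.778. Pe*log2(M-1) = 0.23*log2(33) = 1.160211. Bound = H(Pe) + Pe*log2(M-1) = 0.487668 + 0.290344 + 1.160211 = 1.9382

1.9382 bits


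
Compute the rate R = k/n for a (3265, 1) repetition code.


Rate = k/n = 1/3265

1/3265


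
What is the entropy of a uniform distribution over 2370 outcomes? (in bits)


H = log2(n) = log2(2370) = 11.2107

11.2107 bits


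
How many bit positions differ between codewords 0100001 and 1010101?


Count differing positions: ^ ^ ^ . ^ . . = 4 differences

4


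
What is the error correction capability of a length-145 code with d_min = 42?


Correction capability = floor((d-1)/2) = floor((42-1)/2) = 20

20 errors


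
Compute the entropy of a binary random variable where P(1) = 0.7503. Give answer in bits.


H = -p*log2(p) - (1-p)*log2(1-p). -0.7503*log2(0.7503) = 0.310970; -0.2497*log2(0.2497) = 0.499833. H = 0.310970 + 0.499833 = 0.8108

0.8108 bits


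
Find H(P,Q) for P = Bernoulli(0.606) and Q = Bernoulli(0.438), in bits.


H(P,Q) = -p*log2(q) - (1-p)*log2(1-q). -0.606*log2(0.438) = 0.721744; -0.394*log2(0.562) = 0.327555. H(P,Q) = 0.721744 + 0.327555 = 1.0493

1.0493 bits


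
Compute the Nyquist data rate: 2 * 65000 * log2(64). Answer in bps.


Rate = 2 * B * log2(M) = 2 * 65000 * 6.0 = 780000.0

780000.0 bps


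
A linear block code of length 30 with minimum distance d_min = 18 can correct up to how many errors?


Correction capability = floor((d-1)/2) = floor((18-1)/2) = 8

8 errors


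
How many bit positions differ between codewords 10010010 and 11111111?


Count differing positions: . ^ ^ . ^ ^ . ^ = 5 differences

5


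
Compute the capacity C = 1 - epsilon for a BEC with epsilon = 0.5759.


C = 1 - epsilon = 1 - 0.5759 = 0.4241

0.4241 bits


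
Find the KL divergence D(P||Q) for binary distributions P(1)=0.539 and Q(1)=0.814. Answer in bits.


KL = p*log2(p/q) + (1-p)*log2((1-p)/(1-q)) = 0.539*log2(0.539/0.814) + 0.461*log2(0.461/0.186) = 0.2831

0.2831 bits


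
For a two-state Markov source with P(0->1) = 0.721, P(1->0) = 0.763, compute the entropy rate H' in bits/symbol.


Stationary distribution: pi_0 = p10/(p01+p10) = 0.5142, pi_1 = 0.4858. Entropy rate H' = pi_0*H(p01) + pi_1*H(p10) = 0.5142*0.8541 + 0.4858*0.79 = 0.823

0.823 bits/symbol


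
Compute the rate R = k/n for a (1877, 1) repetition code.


Rate = k/n = 1/1877

1/1877


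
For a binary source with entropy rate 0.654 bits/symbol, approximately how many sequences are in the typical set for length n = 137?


log2|A_typical| = nH = 137 * 0.654 = 89.598, so |A_typical| ~ 2^89.598 = 9.369e+26

9.369e+26


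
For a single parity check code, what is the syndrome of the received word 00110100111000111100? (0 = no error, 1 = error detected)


Syndrome = XOR of all bits = 0 XOR 0 XOR 1 XOR 1 XOR 0 XOR 1 XOR 0 XOR 0 XOR 1 XOR 1 XOR 1 XOR 0 XOR 0 XOR 0 XOR 1 XOR 1 XOR 1 XOR 1 XOR 0 XOR 0 = 0

0


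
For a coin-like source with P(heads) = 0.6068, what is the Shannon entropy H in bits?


H = -p*log2(p) - (1-p)*log2(1-p). -0.6068*log2(0.6068) = 0.437325; -0.3932*log2(0.3932) = 0.529509. H = 0.437325 + 0.529509 = 0.9668

0.9668 bits


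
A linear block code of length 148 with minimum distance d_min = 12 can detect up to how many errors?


Detection capability = d_min - 1 = 12 - 1 = 11

11 errors


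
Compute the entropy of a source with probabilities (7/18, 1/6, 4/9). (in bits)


H = -sum(p_i * log2(p_i)). Terms: -(7/18)*log2(7/18) = 0.529888; -(1/6)*log2(1/6) = 0.430827; -(4/9)*log2(4/9) = 0.519967. H = 0.529888 + 0.430827 + 0.519967 = 1.4807

1.4807 bits


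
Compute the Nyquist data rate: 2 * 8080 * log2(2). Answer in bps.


Rate = 2 * B * log2(M) = 2 * 8080 * 1.0 = 16160.0

16160.0 bps


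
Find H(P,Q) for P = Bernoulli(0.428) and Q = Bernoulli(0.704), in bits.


H(P,Q) = -p*log2(q) - (1-p)*log2(1-q). -0.428*log2(0.704) = 0.216719; -0.572*log2(0.296) = 1.004621. H(P,Q) = 0.216719 + 1.004621 = 1.2213

1.2213 bits


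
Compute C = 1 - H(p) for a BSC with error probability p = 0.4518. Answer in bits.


H(p) = -p*log2(p) - (1-p)*log2(1-p) = -0.4518*log2(0.4518) - 0.5482*log2(0.5482) = 0.517873 + 0.475413 = 0.9933. C = 1 - H(p) = 1 - 0.9933 = 0.0067

0.0067 bits


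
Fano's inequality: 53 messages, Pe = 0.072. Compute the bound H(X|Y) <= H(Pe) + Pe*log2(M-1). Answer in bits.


H(Pe) = -Pe*log2(Pe) - (1-Pe)*log2(1-Pe) = -0.072*log2(0.072) - 0.928*log2(0.928) = 0.273302 + 0.100041 = 0.3733. Pe*log2(M-1) = 0.072*log2(52) = 0.410432. Bound = H(Pe) + Pe*log2(M-1) = 0.273302 + 0.100041 + 0.410432 = 0.7838

0.7838 bits


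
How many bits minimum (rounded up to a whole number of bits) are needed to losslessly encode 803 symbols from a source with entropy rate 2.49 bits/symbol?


Minimum bits >= n * H = 803 * 2.49 = 1999.47, rounded up to a whole number of bits = 2000

2000 bits


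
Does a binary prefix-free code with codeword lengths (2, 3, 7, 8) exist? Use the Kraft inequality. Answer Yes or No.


Kraft sum = sum(2^(-l_i)) = 0.3867, need <= 1. Result: satisfied (a binary prefix-free code with these lengths exists)

Yes


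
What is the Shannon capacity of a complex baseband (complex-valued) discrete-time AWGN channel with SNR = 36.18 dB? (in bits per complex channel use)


SNR_linear = 10^(36.18/10) = 4149.5404; C = log2(1 + SNR_linear) = log2(1 + 4149.5404) = 12.0191

12.0191 bits/channel use


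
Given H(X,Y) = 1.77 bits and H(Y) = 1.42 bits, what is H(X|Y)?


H(X|Y) = H(X,Y) - H(Y) = 1.77 - 1.42 = 0.35

0.35 bits


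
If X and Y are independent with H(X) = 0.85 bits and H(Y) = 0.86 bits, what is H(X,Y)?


For independent variables, H(X,Y) = H(X) + H(Y) = 0.85 + 0.86 = 1.71

1.71 bits


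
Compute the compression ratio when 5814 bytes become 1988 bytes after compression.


Ratio = original / compressed = 5814 / 1988 = 2.9245

2.9245


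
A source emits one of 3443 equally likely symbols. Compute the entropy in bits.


H = log2(n) = log2(3443) = 11.7495

11.7495 bits


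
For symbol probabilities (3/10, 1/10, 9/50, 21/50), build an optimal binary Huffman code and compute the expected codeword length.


Huffman construction (repeatedly merge the two least-probable nodes; each merge adds 1 bit to every symbol beneath it): 1/10 + 9/50 = 7/25; 7/25 + 3/10 = 29/50; 21/50 + 29/50 = 1. Resulting codeword lengths (in the order the probabilities were given): (2, 3, 3, 1). L_avg = sum(p_i * l_i) = 3/10*2 + 1/10*3 + 9/50*3 + 21/50*1 = 93/50 = 1.86

1.86 bits


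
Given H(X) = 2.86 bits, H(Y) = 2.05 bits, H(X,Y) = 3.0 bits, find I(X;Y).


I(X;Y) = H(X) + H(Y) - H(X,Y) = 2.86 + 2.05 - 3.0 = 1.91

1.91 bits


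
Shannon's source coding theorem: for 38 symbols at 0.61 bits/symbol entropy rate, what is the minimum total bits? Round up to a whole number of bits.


Minimum bits >= n * H = 38 * 0.61 = 23.18, rounded up to a whole number of bits = 24

24 bits


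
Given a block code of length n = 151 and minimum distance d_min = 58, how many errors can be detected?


Detection capability = d_min - 1 = 58 - 1 = 57

57 errors


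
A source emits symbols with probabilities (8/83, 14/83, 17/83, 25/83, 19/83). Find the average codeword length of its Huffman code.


Huffman construction (repeatedly merge the two least-probable nodes; each merge adds 1 bit to every symbol beneath it): 8/83 + 14/83 = 22/83; 17/83 + 19/83 = 36/83; 22/83 + 25/83 = 47/83; 36/83 + 47/83 = 1. Resulting codeword lengths (in the order the probabilities were given): (3, 3, 2, 2, 2). L_avg = sum(p_i * l_i) = 8/83*3 + 14/83*3 + 17/83*2 + 25/83*2 + 19/83*2 = 188/83 = 2.2651

2.2651 bits


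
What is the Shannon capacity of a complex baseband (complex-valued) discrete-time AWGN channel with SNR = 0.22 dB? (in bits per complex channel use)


SNR_linear = 10^(0.22/10) = 1.052; C = log2(1 + SNR_linear) = log2(1 + 1.052) = 1.037

1.037 bits/channel use


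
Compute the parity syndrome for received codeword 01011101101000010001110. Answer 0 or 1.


Syndrome = XOR of all bits = 0 XOR 1 XOR 0 XOR 1 XOR 1 XOR 1 XOR 0 XOR 1 XOR 1 XOR 0 XOR 1 XOR 0 XOR 0 XOR 0 XOR 0 XOR 1 XOR 0 XOR 0 XOR 0 XOR 1 XOR 1 XOR 1 XOR 0 = 1

1


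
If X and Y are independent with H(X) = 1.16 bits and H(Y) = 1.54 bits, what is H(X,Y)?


For independent variables, H(X,Y) = H(X) + H(Y) = 1.16 + 1.54 = 2.7

2.7 bits


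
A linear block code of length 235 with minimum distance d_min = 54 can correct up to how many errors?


Correction capability = floor((d-1)/2) = floor((54-1)/2) = 26

26 errors


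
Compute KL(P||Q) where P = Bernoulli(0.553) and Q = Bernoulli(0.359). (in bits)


KL = p*log2(p/q) + (1-p)*log2((1-p)/(1-q)) = 0.553*log2(0.553/0.359) + 0.447*log2(0.447/0.641) = 0.1122

0.1122 bits


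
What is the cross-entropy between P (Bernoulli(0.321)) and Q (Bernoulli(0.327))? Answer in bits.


H(P,Q) = -p*log2(q) - (1-p)*log2(1-q). -0.321*log2(0.327) = 0.517657; -0.679*log2(0.673) = 0.387927. H(P,Q) = 0.517657 + 0.387927 = 0.9056

0.9056 bits


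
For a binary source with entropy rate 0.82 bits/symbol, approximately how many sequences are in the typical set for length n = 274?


log2|A_typical| = nH = 274 * 0.82 = 224.68, so |A_typical| ~ 2^224.68 = 4.319e+67

4.319e+67


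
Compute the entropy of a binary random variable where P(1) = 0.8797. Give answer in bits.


H = -p*log2(p) - (1-p)*log2(1-p). -0.8797*log2(0.8797) = 0.162671; -0.1203*log2(0.1203) = 0.367552. H = 0.162671 + 0.367552 = 0.5302

0.5302 bits


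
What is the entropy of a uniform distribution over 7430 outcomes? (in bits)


H = log2(n) = log2(7430) = 12.8591

12.8591 bits


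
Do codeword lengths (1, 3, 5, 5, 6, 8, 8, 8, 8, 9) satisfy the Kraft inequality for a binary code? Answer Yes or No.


Kraft sum = sum(2^(-l_i)) = 0.7207, need <= 1. Result: satisfied (a binary prefix-free code with these lengths exists)

Yes


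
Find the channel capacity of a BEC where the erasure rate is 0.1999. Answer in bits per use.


C = 1 - epsilon = 1 - 0.1999 = 0.8001

0.8001 bits


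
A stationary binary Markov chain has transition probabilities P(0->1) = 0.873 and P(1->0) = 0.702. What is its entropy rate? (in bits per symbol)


Stationary distribution: pi_0 = p10/(p01+p10) = 0.4457, pi_1 = 0.5543. Entropy rate H' = pi_0*H(p01) + pi_1*H(p10) = 0.4457*0.5492 + 0.5543*0.8788 = 0.7319

0.7319 bits/symbol


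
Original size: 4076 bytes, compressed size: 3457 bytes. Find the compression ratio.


Ratio = original / compressed = 4076 / 3457 = 1.1791

1.1791


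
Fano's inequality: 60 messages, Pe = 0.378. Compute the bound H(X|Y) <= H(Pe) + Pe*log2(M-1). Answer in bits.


H(Pe) = -Pe*log2(Pe) - (1-Pe)*log2(1-Pe) = -0.378*log2(0.378) - 0.622*log2(0.622) = 0.530539 + 0.426078 = 0.9566. Pe*log2(M-1) = 0.378*log2(59) = 2.223639. Bound = H(Pe) + Pe*log2(M-1) = 0.530539 + 0.426078 + 2.223639 = 3.1803

3.1803 bits


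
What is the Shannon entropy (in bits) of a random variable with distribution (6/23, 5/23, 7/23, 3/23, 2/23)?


H = -sum(p_i * log2(p_i)). Terms: -(6/23)*log2(6/23) = 0.505722; -(5/23)*log2(5/23) = 0.478616; -(7/23)*log2(7/23) = 0.522324; -(3/23)*log2(3/23) = 0.383296; -(2/23)*log2(2/23) = 0.306397. H = 0.505722 + 0.478616 + 0.522324 + 0.383296 + 0.306397 = 2.1964

2.1964 bits


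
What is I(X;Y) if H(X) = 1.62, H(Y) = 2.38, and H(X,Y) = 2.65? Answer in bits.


I(X;Y) = H(X) + H(Y) - H(X,Y) = 1.62 + 2.38 - 2.65 = 1.35

1.35 bits


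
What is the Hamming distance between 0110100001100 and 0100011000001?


Count differing positions: . . ^ . ^ ^ ^ . . ^ ^ . ^ = 7 differences

7


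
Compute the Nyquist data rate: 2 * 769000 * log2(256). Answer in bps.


Rate = 2 * B * log2(M) = 2 * 769000 * 8.0 = 12304000.0

12304000.0 bps


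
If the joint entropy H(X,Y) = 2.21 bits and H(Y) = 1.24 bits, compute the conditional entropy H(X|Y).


H(X|Y) = H(X,Y) - H(Y) = 2.21 - 1.24 = 0.97

0.97 bits


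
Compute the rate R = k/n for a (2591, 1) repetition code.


Rate = k/n = 1/2591

1/2591


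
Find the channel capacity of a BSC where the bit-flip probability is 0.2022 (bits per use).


H(p) = -p*log2(p) - (1-p)*log2(1-p) = -0.2022*log2(0.2022) - 0.7978*log2(0.7978) = 0.466303 + 0.260004 = 0.7263. C = 1 - H(p) = 1 - 0.7263 = 0.2737

0.2737 bits


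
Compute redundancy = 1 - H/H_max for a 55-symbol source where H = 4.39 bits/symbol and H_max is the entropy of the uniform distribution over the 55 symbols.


H_max = log2(K) = log2(55) = 5.7814 bits/symbol. Redundancy = 1 - H/H_max = 1 - 4.39/5.7814 = 1 - 0.7593 = 0.2407

0.2407


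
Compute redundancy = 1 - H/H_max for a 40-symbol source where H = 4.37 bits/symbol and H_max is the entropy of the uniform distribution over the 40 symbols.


H_max = log2(K) = log2(40) = 5.3219 bits/symbol. Redundancy = 1 - H/H_max = 1 - 4.37/5.3219 = 1 - 0.8211 = 0.1789

0.1789


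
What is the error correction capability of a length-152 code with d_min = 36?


Correction capability = floor((d-1)/2) = floor((36-1)/2) = 17

17 errors


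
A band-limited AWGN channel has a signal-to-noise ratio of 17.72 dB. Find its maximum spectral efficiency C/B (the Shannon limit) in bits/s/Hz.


SNR_linear = 10^(17.72/10) = 59.1562; C/B = log2(1 + SNR_linear) = log2(1 + 59.1562) = 5.9106

5.9106 bits/s/Hz


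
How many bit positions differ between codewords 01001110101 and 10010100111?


Count differing positions: ^ ^ . ^ ^ . ^ . . ^ . = 6 differences

6


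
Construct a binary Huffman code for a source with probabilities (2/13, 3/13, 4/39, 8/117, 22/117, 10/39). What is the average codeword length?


Huffman construction (repeatedly merge the two least-probable nodes; each merge adds 1 bit to every symbol beneath it): 8/117 + 4/39 = 20/117; 2/13 + 20/117 = 38/117; 22/117 + 3/13 = 49/117; 10/39 + 38/117 = 68/117; 49/117 + 68/117 = 1. Resulting codeword lengths (in the order the probabilities were given): (3, 2, 4, 4, 2, 2). L_avg = sum(p_i * l_i) = 2/13*3 + 3/13*2 + 4/39*4 + 8/117*4 + 22/117*2 + 10/39*2 = 292/117 = 2.4957

2.4957 bits


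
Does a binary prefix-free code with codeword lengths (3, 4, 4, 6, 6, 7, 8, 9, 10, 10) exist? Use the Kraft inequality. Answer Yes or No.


Kraft sum = sum(2^(-l_i)) = 0.2969, need <= 1. Result: satisfied (a binary prefix-free code with these lengths exists)

Yes


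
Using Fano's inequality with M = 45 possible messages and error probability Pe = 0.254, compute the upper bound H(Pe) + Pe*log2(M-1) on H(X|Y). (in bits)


H(Pe) = -Pe*log2(Pe) - (1-Pe)*log2(1-Pe) = -0.254*log2(0.254) - 0.746*log2(0.746) = 0.502183 + 0.315373 = 0.8176. Pe*log2(M-1) = 0.254*log2(44) = 1.386696. Bound = H(Pe) + Pe*log2(M-1) = 0.502183 + 0.315373 + 1.386696 = 2.2043

2.2043 bits


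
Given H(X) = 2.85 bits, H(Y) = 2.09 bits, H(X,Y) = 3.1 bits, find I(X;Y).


I(X;Y) = H(X) + H(Y) - H(X,Y) = 2.85 + 2.09 - 3.1 = 1.84

1.84 bits


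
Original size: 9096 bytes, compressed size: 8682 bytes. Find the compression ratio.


Ratio = original / compressed = 9096 / 8682 = 1.0477

1.0477


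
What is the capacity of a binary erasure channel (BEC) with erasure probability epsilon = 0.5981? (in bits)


C = 1 - epsilon = 1 - 0.5981 = 0.4019

0.4019 bits


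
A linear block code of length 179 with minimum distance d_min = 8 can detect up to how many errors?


Detection capability = d_min - 1 = 8 - 1 = 7

7 errors


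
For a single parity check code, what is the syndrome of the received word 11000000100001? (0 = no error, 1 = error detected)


Syndrome = XOR of all bits = 1 XOR 1 XOR 0 XOR 0 XOR 0 XOR 0 XOR 0 XOR 0 XOR 1 XOR 0 XOR 0 XOR 0 XOR 0 XOR 1 = 0

0


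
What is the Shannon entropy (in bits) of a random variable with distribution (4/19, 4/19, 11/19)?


H = -sum(p_i * log2(p_i)). Terms: -(4/19)*log2(4/19) = 0.473248; -(4/19)*log2(4/19) = 0.473248; -(11/19)*log2(11/19) = 0.456498. H = 0.473248 + 0.473248 + 0.456498 = 1.403

1.403 bits


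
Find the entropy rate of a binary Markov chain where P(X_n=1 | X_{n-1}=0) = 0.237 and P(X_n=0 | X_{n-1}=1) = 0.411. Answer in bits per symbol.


Stationary distribution: pi_0 = p10/(p01+p10) = 0.6343, pi_1 = 0.3657. Entropy rate H' = pi_0*H(p01) + pi_1*H(p10) = 0.6343*0.79 + 0.3657*0.977 = 0.8584

0.8584 bits/symbol


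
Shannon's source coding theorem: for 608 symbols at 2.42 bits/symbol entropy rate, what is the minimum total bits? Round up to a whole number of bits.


Minimum bits >= n * H = 608 * 2.42 = 1471.36, rounded up to a whole number of bits = 1472

1472 bits


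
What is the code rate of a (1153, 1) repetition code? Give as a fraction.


Rate = k/n = 1/1153

1/1153


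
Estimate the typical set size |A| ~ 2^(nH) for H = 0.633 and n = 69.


log2|A_typical| = nH = 69 * 0.633 = 43.677, so |A_typical| ~ 2^43.677 = 1.406e+13

1.406e+13


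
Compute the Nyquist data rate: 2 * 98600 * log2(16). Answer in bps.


Rate = 2 * B * log2(M) = 2 * 98600 * 4.0 = 788800.0

788800.0 bps


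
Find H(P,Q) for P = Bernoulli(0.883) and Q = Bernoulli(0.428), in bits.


H(P,Q) = -p*log2(q) - (1-p)*log2(1-q). -0.883*log2(0.428) = 1.081072; -0.117*log2(0.572) = 0.094292. H(P,Q) = 1.081072 + 0.094292 = 1.1754

1.1754 bits


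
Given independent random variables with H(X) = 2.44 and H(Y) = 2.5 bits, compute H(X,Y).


For independent variables, H(X,Y) = H(X) + H(Y) = 2.44 + 2.5 = 4.94

4.94 bits


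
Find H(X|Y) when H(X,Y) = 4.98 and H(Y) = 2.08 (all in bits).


H(X|Y) = H(X,Y) - H(Y) = 4.98 - 2.08 = 2.9

2.9 bits


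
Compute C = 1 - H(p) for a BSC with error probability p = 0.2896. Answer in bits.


H(p) = -p*log2(p) - (1-p)*log2(1-p) = -0.2896*log2(0.2896) - 0.7104*log2(0.7104) = 0.517766 + 0.350438 = 0.8682. C = 1 - H(p) = 1 - 0.8682 = 0.1318

0.1318 bits


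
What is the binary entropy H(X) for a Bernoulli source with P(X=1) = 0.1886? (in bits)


H = -p*log2(p) - (1-p)*log2(1-p). -0.1886*log2(0.1886) = 0.453884; -0.8114*log2(0.8114) = 0.244649. H = 0.453884 + 0.244649 = 0.6985

0.6985 bits


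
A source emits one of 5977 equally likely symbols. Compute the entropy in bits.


H = log2(n) = log2(5977) = 12.5452

12.5452 bits


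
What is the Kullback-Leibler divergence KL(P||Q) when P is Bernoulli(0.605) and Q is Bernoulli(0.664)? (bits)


KL = p*log2(p/q) + (1-p)*log2((1-p)/(1-q)) = 0.605*log2(0.605/0.664) + 0.395*log2(0.395/0.336) = 0.011

0.011 bits


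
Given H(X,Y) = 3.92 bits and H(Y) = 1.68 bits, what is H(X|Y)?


H(X|Y) = H(X,Y) - H(Y) = 3.92 - 1.68 = 2.24

2.24 bits


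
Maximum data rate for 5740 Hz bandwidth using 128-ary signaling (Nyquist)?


Rate = 2 * B * log2(M) = 2 * 5740 * 7.0 = 80360.0

80360.0 bps


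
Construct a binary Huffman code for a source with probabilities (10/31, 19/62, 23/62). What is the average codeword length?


Huffman construction (repeatedly merge the two least-probable nodes; each merge adds 1 bit to every symbol beneath it): 19/62 + 10/31 = 39/62; 23/62 + 39/62 = 1. Resulting codeword lengths (in the order the probabilities were given): (2, 2, 1). L_avg = sum(p_i * l_i) = 10/31*2 + 19/62*2 + 23/62*1 = 101/62 = 1.629

1.629 bits


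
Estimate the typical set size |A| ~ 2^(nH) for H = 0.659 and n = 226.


log2|A_typical| = nH = 226 * 0.659 = 148.934, so |A_typical| ~ 2^148.934 = 6.817e+44

6.817e+44


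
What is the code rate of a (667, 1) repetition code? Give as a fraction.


Rate = k/n = 1/667

1/667


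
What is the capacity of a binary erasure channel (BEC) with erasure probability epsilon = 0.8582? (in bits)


C = 1 - epsilon = 1 - 0.8582 = 0.1418

0.1418 bits


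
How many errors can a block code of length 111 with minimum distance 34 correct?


Correction capability = floor((d-1)/2) = floor((34-1)/2) = 16

16 errors


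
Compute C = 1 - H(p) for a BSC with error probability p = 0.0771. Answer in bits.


H(p) = -p*log2(p) - (1-p)*log2(1-p) = -0.0771*log2(0.0771) - 0.9229*log2(0.9229) = 0.285048 + 0.106829 = 0.3919. C = 1 - H(p) = 1 - 0.3919 = 0.6081

0.6081 bits


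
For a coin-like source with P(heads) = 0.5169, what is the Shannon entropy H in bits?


H = -p*log2(p) - (1-p)*log2(1-p). -0.5169*log2(0.5169) = 0.492111; -0.4831*log2(0.4831) = 0.507065. H = 0.492111 + 0.507065 = 0.9992

0.9992 bits


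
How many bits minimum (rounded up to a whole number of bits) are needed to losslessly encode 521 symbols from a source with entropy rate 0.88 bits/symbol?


Minimum bits >= n * H = 521 * 0.88 = 458.48, rounded up to a whole number of bits = 459

459 bits


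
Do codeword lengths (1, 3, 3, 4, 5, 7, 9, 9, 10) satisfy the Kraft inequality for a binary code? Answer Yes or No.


Kraft sum = sum(2^(-l_i)) = 0.8564, need <= 1. Result: satisfied (a binary prefix-free code with these lengths exists)

Yes


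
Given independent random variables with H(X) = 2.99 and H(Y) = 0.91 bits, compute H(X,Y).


For independent variables, H(X,Y) = H(X) + H(Y) = 2.99 + 0.91 = 3.9

3.9 bits


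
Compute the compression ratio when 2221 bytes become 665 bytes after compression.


Ratio = original / compressed = 2221 / 665 = 3.3398

3.3398


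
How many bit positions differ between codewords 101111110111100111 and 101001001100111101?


Count differing positions: . . . ^ ^ . ^ ^ ^ . ^ ^ . ^ ^ . ^ . = 10 differences

10


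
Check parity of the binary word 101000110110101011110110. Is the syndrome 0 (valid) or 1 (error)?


Syndrome = XOR of all bits = 1 XOR 0 XOR 1 XOR 0 XOR 0 XOR 0 XOR 1 XOR 1 XOR 0 XOR 1 XOR 1 XOR 0 XOR 1 XOR 0 XOR 1 XOR 0 XOR 1 XOR 1 XOR 1 XOR 1 XOR 0 XOR 1 XOR 1 XOR 0 = 0

0


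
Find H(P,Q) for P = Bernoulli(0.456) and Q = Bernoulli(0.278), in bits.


H(P,Q) = -p*log2(q) - (1-p)*log2(1-q). -0.456*log2(0.278) = 0.842161; -0.544*log2(0.722) = 0.255642. H(P,Q) = 0.842161 + 0.255642 = 1.0978

1.0978 bits


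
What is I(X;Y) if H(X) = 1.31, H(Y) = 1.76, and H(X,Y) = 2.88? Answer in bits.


I(X;Y) = H(X) + H(Y) - H(X,Y) = 1.31 + 1.76 - 2.88 = 0.19

0.19 bits


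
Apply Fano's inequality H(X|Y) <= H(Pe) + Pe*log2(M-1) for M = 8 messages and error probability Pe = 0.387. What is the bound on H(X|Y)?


H(Pe) = -Pe*log2(Pe) - (1-Pe)*log2(1-Pe) = -0.387*log2(0.387) - 0.613*log2(0.613) = 0.530033 + 0.432803 = 0.9628. Pe*log2(M-1) = 0.387*log2(7) = 1.086446. Bound = H(Pe) + Pe*log2(M-1) = 0.530033 + 0.432803 + 1.086446 = 2.0493

2.0493 bits
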